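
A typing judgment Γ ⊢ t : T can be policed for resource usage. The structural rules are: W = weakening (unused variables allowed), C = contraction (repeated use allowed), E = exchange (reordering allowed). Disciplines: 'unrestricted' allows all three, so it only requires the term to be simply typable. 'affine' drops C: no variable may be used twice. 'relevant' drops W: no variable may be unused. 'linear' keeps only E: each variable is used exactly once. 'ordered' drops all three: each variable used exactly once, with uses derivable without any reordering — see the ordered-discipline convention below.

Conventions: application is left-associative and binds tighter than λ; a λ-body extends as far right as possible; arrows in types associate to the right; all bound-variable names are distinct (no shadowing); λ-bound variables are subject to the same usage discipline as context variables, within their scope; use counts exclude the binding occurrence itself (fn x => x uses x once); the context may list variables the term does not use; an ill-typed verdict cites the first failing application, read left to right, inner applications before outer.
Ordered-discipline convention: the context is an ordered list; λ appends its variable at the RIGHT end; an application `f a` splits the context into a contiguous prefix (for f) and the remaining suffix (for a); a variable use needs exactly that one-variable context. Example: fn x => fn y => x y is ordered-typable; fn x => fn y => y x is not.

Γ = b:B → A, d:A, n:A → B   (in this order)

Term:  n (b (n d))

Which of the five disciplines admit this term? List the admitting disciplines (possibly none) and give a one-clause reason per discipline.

admitting disciplines: relevant, unrestricted
usage: b: 1; d: 1; n: 2
use order (left to right): n, b, n, d
typing: ✓ — B
ordered: ✗ — n ×2 used more than once (contraction)
linear: ✗ — n ×2 used more than once (contraction)
affine: ✗ — n ×2 used more than once (contraction)
relevant: ✓ — none of b, d, n goes unused
unrestricted: ✓ — simply typable at B; W, C, E all held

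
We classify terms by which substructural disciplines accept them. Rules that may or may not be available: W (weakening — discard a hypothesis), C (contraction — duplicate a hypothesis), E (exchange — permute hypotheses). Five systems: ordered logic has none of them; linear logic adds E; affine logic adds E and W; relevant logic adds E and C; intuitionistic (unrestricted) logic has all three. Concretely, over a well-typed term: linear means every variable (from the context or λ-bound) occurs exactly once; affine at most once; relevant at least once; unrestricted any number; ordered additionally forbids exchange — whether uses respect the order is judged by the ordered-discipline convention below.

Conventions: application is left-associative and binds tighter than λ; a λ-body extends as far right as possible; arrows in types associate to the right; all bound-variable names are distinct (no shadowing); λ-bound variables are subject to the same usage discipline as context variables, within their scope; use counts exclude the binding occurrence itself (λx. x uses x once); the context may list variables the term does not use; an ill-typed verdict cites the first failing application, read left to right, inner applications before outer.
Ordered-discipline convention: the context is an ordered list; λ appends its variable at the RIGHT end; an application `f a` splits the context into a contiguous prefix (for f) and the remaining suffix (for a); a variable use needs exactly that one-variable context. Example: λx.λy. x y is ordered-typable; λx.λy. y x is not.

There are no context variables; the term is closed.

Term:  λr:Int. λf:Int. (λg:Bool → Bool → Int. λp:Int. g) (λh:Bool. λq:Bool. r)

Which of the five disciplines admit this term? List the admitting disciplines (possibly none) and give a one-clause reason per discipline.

admitting disciplines: affine, unrestricted
variable uses: r (λ-bound) ×1; f (λ-bound) ×0; g (λ-bound) ×1; p (λ-bound) ×0; h (λ-bound) ×0; q (λ-bound) ×0
order of uses: g, r
typing: well-typed at Int → Int → Int → Bool → Bool → Int
ordered: ✗ — needs weakening: f, p, h, q unused
linear: ✗ — needs weakening: f, p, h, q unused
affine: ✓ — at most one use each (r, f, g, p, h, q)
relevant: ✗ — needs weakening: f, p, h, q unused
unrestricted: ✓ — typability at Int → Int → Int → Bool → Bool → Int is all that's needed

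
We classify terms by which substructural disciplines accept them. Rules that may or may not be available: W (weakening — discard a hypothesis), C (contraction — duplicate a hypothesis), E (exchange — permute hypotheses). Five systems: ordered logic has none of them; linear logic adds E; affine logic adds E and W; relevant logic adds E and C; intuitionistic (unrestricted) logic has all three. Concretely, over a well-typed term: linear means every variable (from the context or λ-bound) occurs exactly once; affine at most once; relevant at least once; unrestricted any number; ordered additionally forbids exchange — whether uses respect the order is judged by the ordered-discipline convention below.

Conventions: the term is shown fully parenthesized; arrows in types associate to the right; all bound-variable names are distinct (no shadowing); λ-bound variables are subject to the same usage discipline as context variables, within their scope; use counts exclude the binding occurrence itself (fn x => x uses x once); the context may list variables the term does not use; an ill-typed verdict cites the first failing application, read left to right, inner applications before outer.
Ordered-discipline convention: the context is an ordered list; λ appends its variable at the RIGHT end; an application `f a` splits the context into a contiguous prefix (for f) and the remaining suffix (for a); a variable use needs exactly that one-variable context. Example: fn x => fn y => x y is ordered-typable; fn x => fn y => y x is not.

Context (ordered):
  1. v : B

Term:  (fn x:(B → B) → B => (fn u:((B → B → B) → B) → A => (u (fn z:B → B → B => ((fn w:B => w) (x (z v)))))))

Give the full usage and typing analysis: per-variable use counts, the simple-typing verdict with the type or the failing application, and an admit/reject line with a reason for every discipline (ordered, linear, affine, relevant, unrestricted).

variable uses: v: 1, x (bound): 1, u (bound): 1, z (bound): 1, w (bound): 1
uses in reading order: u, w, x, z, v
typing: the term checks, with type ((B → B) → B) → (((B → B → B) → B) → A) → A
ordered: ✗, use order u, w, x, z, v needs exchange
linear: ✓, v, x, u, z, w: one use apiece
affine: ✓, none of v, x, u, z, w used more than once
relevant: ✓, at least one use each (v, x, u, z, w)
unrestricted: ✓, well-typed at ((B → B) → B) → (((B → B → B) → B) → A) → A; no restrictions here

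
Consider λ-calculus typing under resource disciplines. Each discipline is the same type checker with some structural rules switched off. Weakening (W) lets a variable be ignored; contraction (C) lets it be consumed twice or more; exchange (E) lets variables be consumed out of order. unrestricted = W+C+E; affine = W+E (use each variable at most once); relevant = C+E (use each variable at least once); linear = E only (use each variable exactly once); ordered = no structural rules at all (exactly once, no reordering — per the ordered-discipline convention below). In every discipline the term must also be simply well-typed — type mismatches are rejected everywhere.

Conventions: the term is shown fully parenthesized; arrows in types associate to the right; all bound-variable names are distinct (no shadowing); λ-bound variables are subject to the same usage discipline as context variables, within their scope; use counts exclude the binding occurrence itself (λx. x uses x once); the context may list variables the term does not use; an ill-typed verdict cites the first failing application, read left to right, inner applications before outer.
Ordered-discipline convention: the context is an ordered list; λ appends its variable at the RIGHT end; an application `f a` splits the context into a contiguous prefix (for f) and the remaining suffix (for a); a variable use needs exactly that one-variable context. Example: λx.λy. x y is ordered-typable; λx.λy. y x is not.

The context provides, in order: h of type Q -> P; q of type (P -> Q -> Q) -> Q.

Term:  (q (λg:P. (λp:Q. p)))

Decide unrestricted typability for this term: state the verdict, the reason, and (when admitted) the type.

yes — type-checks (Q) and nothing is barred; term : Q
variable uses: h=0; q=1; g (bound)=0; p (bound)=1
use order (left to right): q, p
typing: ✓ — Q
across the five disciplines: ordered ✗ | linear ✗ | affine ✓ | relevant ✗ | unrestricted ✓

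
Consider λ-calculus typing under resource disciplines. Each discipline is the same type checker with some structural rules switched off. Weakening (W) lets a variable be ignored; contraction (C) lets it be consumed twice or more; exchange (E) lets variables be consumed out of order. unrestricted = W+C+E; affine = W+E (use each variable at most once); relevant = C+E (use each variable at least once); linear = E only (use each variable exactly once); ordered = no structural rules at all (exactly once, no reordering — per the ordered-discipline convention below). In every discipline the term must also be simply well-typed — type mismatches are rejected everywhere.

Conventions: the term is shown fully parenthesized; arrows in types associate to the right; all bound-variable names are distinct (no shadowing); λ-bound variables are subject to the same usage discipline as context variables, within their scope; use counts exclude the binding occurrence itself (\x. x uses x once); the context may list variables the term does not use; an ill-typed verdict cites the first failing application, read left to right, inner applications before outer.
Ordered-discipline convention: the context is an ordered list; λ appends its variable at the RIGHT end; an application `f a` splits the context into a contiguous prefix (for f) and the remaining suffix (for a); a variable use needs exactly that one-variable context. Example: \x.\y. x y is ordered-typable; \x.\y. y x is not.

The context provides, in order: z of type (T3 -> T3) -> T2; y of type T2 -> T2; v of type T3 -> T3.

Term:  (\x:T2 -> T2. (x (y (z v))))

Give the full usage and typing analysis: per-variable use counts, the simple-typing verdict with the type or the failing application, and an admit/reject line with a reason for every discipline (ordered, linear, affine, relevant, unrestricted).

counts: z: 1; y: 1; v: 1; x (bound): 1
order of uses: x, y, z, v
typing: the term checks, with type (T2 -> T2) -> T2
ordered ✗ (no contiguous prefix/suffix split fits x, y, z, v)
linear ✓ (each of z, y, v, x used exactly once)
affine ✓ (at most one use each (z, y, v, x))
relevant ✓ (at least one use each (z, y, v, x))
unrestricted ✓ (type-checks ((T2 -> T2) -> T2) and nothing is barred)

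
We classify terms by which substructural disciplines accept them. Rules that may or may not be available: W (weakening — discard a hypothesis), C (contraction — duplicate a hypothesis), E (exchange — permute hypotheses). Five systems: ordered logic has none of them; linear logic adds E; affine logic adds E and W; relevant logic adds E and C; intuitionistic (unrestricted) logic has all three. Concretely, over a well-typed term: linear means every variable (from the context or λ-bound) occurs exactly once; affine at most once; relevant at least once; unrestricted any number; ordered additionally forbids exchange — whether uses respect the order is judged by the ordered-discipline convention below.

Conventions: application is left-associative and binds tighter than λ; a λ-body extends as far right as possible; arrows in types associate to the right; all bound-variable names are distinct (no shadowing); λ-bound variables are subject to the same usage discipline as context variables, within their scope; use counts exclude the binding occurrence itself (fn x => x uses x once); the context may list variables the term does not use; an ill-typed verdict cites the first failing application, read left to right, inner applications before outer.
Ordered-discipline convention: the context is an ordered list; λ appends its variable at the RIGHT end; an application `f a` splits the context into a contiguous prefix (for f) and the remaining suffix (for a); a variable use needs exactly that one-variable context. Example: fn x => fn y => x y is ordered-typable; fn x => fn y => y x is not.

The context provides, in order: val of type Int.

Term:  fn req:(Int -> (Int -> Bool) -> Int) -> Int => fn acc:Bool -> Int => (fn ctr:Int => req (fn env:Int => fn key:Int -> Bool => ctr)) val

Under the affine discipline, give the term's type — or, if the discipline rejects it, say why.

term : ((Int -> (Int -> Bool) -> Int) -> Int) -> (Bool -> Int) -> Int
usage: val ×1; req (bound) ×1; acc (bound) ×0; ctr (bound) ×1; env (bound) ×0; key (bound) ×0
use order (left to right): req, ctr, val
typing: ✓ — ((Int -> (Int -> Bool) -> Int) -> Int) -> (Bool -> Int) -> Int
summary: ordered ✗, linear ✗, affine ✓, relevant ✗, unrestricted ✓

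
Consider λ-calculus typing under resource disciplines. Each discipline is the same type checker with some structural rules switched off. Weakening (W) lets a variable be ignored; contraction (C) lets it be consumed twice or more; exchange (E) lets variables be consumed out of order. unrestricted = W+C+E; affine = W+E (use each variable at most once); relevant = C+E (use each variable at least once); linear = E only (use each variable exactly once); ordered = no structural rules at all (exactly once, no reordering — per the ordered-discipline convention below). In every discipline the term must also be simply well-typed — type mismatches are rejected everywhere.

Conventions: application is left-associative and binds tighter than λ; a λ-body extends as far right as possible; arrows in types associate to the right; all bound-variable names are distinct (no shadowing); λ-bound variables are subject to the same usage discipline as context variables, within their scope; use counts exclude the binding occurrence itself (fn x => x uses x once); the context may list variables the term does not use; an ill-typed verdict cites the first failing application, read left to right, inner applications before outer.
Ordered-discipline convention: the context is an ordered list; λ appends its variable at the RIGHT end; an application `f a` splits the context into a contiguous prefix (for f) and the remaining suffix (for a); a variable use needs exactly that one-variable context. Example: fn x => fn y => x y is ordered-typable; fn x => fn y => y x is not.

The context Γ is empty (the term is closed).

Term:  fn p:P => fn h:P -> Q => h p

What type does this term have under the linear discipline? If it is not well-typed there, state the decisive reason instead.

term : P -> (P -> Q) -> Q
usage: p [bound]: 1×, h [bound]: 1×
left-to-right use order: h, p
typing: well-typed — term : P -> (P -> Q) -> Q
across the five disciplines: ordered ✗ · linear ✓ · affine ✓ · relevant ✓ · unrestricted ✓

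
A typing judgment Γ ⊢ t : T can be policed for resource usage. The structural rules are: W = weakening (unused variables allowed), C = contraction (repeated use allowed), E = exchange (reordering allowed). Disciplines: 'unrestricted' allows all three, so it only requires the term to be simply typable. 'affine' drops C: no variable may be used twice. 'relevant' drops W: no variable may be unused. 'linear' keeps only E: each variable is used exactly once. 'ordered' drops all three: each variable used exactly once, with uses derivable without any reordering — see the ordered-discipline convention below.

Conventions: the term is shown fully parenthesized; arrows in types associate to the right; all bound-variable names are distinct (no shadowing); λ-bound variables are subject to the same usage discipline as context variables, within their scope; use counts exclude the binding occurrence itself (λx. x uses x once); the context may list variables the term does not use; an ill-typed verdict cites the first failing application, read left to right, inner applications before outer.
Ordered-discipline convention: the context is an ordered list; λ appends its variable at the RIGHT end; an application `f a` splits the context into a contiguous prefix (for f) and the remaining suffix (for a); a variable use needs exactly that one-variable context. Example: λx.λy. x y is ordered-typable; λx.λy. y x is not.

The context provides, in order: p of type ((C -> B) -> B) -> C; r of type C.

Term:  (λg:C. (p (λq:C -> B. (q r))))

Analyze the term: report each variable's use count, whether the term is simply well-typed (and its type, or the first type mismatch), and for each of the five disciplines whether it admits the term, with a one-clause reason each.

variable uses: p=1; r=1; g [bound]=0; q [bound]=1
use order (left to right): p, q, r
typing: well-typed at C -> C
ordered: ✗, needs weakening: g unused
linear: ✗, needs weakening: g unused
affine: ✓, at most one use each (p, r, g, q)
relevant: ✗, needs weakening: g unused
unrestricted: ✓, simply typable at C -> C; W, C, E all held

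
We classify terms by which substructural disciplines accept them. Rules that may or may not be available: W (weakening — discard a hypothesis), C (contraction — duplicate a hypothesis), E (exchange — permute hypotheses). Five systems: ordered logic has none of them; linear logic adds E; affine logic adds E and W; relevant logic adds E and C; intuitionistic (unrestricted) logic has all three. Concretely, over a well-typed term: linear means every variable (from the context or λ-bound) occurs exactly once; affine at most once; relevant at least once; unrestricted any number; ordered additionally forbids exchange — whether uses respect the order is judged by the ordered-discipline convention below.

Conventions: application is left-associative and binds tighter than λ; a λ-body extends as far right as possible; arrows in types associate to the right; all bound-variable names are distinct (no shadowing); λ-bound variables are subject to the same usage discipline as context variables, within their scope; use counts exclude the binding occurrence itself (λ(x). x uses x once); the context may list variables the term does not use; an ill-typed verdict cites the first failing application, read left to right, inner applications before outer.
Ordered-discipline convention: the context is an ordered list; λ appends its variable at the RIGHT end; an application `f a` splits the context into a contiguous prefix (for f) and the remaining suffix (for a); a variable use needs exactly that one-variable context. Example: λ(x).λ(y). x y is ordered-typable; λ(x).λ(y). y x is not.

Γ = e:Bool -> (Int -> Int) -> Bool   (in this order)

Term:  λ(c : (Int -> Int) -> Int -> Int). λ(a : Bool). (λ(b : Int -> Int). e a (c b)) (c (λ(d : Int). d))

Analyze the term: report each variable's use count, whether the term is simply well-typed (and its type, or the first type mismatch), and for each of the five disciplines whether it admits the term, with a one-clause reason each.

usage: e ×1, c (bound) ×2, a (bound) ×1, b (bound) ×1, d (bound) ×1
use order (left to right): e, a, c, b, c, d
typing: well-typed — term : ((Int -> Int) -> Int -> Int) -> Bool -> Bool
ordered: ✗ — repeated use of c ×2
linear: ✗ — repeated use of c ×2
affine: ✗ — repeated use of c ×2
relevant: ✓ — e, c, a, b, d: all used, weakening unneeded
unrestricted: ✓ — well-typed at ((Int -> Int) -> Int -> Int) -> Bool -> Bool; no restrictions here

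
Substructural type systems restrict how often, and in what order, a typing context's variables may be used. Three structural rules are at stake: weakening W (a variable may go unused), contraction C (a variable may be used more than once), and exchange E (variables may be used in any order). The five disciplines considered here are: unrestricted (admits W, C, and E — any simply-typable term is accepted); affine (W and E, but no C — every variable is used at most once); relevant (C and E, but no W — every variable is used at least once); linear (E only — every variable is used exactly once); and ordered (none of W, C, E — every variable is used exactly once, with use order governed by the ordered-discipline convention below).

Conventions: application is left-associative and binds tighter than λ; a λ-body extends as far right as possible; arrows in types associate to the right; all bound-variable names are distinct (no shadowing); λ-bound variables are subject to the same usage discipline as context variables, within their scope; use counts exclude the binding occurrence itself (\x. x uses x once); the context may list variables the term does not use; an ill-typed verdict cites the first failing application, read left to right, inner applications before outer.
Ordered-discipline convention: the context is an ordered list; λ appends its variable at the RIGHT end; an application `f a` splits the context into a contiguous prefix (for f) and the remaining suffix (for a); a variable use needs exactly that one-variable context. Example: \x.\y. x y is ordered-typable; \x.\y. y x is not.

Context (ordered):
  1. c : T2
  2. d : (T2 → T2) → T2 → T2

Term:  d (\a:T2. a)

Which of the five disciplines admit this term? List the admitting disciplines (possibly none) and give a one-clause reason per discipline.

admitted in: affine, unrestricted
use counts: c=0; d=1; a (λ-bound)=1
order of uses: d, a
typing: the term checks, with type T2 → T2
ordered ✗ (unused: c — weakening required)
linear ✗ (unused: c — weakening required)
affine ✓ (at most one use each (c, d, a))
relevant ✗ (unused: c — weakening required)
unrestricted ✓ (well-typed at T2 → T2; no restrictions here)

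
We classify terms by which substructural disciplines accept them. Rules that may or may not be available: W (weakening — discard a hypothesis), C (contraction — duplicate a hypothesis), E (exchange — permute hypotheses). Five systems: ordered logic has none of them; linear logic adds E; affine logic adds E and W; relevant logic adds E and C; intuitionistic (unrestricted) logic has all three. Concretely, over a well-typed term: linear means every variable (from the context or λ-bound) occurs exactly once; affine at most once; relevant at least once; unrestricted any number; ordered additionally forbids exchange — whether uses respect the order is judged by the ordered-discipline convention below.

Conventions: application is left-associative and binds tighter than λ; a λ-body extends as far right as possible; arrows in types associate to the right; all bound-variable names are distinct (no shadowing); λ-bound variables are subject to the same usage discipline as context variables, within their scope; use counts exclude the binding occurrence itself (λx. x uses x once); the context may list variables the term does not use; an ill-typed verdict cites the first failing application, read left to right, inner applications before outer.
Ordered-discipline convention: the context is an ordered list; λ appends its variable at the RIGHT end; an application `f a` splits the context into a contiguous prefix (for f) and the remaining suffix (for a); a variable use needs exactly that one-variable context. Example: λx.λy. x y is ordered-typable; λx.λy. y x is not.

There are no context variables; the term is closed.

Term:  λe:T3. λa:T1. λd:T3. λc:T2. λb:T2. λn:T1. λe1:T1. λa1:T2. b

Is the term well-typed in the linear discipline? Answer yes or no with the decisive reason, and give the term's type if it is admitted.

no — needs weakening: e, a, d, c, n, e1, a1 unused
use counts: e [bound]=0, a [bound]=0, d [bound]=0, c [bound]=0, b [bound]=1, n [bound]=0, e1 [bound]=0, a1 [bound]=0
uses in reading order: b
typing: well-typed — term : T3 -> T1 -> T3 -> T2 -> T2 -> T1 -> T1 -> T2 -> T2
per-discipline verdicts: ordered ✗ | linear ✗ | affine ✓ | relevant ✗ | unrestricted ✓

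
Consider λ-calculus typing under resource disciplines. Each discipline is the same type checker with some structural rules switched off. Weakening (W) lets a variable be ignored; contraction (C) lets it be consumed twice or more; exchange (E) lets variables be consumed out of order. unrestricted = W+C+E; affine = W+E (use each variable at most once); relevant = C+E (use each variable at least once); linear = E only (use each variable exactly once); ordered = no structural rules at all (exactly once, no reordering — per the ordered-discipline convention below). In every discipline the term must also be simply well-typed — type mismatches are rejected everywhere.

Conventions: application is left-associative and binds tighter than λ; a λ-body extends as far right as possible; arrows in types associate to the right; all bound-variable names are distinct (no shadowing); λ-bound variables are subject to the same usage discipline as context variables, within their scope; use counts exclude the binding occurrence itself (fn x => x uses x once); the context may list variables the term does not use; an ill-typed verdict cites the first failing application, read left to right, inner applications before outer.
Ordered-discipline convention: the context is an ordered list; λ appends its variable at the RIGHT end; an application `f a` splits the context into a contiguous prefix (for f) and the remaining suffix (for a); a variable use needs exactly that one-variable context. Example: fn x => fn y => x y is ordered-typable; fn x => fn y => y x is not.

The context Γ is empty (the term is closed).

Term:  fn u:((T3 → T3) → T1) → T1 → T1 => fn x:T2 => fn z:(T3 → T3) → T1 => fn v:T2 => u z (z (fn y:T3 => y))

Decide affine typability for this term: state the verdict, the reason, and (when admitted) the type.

no — uses contraction: z ×2
counts: u (λ-bound)=1, x (λ-bound)=0, z (λ-bound)=2, v (λ-bound)=0, y (λ-bound)=1
left-to-right use order: u, z, z, y
typing: well-typed — term : (((T3 → T3) → T1) → T1 → T1) → T2 → ((T3 → T3) → T1) → T2 → T1
all disciplines: ordered ✗ · linear ✗ · affine ✗ · relevant ✗ · unrestricted ✓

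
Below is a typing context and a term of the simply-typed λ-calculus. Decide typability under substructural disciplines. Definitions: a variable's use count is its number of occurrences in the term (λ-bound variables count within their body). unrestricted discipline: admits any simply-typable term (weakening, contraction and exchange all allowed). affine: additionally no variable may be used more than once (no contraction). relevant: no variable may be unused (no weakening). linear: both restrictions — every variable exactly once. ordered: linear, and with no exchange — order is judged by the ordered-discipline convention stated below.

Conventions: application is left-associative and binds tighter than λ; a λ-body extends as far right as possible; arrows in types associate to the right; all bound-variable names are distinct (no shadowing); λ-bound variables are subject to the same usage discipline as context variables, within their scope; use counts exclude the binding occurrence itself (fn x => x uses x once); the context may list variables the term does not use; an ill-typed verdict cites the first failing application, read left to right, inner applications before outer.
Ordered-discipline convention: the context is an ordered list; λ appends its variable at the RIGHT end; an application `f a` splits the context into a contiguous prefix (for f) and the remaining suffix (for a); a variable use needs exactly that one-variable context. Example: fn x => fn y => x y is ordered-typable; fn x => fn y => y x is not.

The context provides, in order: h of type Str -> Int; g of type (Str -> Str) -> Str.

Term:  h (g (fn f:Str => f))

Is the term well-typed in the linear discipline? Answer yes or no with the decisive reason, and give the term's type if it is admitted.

yes — each of h, g, f used exactly once; term : Int
use counts: h: 1, g: 1, f [bound]: 1
left-to-right use order: h, g, f
typing: well-typed — term : Int
all disciplines: ordered ✓; linear ✓; affine ✓; relevant ✓; unrestricted ✓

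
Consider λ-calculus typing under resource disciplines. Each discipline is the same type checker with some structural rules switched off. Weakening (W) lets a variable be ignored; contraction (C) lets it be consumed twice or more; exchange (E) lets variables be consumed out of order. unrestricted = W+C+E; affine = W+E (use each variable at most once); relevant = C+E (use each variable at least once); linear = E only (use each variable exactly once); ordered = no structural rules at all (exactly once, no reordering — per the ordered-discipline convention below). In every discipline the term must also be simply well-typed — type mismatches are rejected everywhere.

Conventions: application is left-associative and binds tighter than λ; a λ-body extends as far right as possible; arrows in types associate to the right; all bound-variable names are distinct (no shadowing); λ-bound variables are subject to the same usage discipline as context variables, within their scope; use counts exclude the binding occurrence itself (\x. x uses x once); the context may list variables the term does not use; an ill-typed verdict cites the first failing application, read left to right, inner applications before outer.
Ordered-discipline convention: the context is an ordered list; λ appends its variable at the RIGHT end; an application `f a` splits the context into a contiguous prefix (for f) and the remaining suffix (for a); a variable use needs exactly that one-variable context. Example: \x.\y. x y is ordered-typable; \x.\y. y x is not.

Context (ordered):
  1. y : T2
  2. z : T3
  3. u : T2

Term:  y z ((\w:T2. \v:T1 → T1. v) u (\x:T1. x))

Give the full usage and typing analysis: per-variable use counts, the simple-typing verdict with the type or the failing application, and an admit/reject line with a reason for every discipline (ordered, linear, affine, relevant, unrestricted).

variable uses: y: 1; z: 1; u: 1; w [bound]: 0; v [bound]: 1; x [bound]: 1
order of uses: y, z, v, u, x
typing: ill-typed: applying a non-function (T2)
ordered: ✗ — a type mismatch blocks all five
linear: ✗ — the type mismatch rejects it
affine: ✗ — not simply typable
relevant: ✗ — fails simple typing
unrestricted: ✗ — a type mismatch blocks all five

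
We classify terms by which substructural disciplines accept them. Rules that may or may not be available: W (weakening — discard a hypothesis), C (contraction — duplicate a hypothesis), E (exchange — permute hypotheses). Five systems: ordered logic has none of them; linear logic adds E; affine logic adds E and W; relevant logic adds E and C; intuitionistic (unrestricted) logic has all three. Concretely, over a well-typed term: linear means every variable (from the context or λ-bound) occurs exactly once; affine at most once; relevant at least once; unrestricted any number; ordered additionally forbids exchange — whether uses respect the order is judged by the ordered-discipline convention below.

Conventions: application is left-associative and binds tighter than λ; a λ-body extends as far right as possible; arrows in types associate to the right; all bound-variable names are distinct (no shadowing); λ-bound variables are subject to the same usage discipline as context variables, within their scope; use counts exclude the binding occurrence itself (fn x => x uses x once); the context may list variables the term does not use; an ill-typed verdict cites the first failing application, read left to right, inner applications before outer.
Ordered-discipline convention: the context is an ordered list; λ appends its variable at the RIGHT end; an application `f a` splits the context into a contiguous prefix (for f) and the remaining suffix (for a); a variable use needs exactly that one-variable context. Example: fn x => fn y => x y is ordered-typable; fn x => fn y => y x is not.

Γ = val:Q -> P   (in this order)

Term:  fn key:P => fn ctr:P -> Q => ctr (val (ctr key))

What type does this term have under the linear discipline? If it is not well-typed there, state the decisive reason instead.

not well-typed under linear — repeated use of ctr ×2
use counts: val: 1, key (bound): 1, ctr (bound): 2
uses in reading order: ctr, val, ctr, key
typing: well-typed — term : P -> (P -> Q) -> Q
all disciplines: ordered ✗ | linear ✗ | affine ✗ | relevant ✓ | unrestricted ✓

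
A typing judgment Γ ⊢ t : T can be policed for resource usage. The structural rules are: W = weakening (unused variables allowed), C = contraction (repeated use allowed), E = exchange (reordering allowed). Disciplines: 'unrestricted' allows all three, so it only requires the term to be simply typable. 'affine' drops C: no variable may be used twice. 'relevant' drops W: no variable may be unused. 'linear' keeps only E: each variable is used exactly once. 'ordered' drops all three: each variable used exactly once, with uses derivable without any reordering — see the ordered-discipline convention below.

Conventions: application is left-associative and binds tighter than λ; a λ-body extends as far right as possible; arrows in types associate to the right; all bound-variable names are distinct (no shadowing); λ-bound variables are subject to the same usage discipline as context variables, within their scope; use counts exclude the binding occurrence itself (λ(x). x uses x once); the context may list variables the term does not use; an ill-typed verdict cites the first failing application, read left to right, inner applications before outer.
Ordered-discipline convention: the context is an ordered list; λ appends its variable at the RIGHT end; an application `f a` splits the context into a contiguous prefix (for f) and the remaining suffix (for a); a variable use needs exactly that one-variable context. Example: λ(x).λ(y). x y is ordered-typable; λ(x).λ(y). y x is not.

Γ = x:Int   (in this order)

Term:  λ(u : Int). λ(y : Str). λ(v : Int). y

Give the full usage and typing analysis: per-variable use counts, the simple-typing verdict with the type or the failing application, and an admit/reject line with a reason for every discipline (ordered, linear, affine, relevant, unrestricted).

variable uses: x=0, u (bound)=0, y (bound)=1, v (bound)=0
use order (left to right): y
typing: ✓ — Int -> Str -> Int -> Str
ordered: ✗ — x, u, v left unused
linear: ✗ — x, u, v left unused
affine: ✓ — no duplicate uses among x, u, y, v
relevant: ✗ — x, u, v left unused
unrestricted: ✓ — typability at Int -> Str -> Int -> Str is all that's needed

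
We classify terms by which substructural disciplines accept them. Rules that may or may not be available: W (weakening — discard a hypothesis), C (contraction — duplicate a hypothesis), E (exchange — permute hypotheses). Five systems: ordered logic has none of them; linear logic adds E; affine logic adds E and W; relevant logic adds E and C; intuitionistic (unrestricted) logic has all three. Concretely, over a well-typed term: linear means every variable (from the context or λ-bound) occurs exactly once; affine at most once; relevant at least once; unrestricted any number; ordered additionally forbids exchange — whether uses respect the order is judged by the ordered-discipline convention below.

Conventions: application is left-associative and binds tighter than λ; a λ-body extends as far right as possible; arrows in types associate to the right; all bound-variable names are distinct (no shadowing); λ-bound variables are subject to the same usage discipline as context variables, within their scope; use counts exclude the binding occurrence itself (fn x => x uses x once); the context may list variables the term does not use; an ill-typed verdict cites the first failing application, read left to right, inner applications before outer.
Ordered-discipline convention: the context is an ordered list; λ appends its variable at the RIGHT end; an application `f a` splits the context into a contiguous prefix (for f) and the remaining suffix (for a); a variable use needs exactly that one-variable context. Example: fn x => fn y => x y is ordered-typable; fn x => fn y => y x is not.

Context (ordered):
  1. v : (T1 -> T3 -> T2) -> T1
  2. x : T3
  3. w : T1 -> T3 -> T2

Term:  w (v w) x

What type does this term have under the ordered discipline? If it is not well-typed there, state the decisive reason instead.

not well-typed under ordered — w ×2 used more than once (contraction)
usage: v: 1; x: 1; w: 2
use order (left to right): w, v, w, x
typing: well-typed at T2
per-discipline verdicts: ordered ✗, linear ✗, affine ✗, relevant ✓, unrestricted ✓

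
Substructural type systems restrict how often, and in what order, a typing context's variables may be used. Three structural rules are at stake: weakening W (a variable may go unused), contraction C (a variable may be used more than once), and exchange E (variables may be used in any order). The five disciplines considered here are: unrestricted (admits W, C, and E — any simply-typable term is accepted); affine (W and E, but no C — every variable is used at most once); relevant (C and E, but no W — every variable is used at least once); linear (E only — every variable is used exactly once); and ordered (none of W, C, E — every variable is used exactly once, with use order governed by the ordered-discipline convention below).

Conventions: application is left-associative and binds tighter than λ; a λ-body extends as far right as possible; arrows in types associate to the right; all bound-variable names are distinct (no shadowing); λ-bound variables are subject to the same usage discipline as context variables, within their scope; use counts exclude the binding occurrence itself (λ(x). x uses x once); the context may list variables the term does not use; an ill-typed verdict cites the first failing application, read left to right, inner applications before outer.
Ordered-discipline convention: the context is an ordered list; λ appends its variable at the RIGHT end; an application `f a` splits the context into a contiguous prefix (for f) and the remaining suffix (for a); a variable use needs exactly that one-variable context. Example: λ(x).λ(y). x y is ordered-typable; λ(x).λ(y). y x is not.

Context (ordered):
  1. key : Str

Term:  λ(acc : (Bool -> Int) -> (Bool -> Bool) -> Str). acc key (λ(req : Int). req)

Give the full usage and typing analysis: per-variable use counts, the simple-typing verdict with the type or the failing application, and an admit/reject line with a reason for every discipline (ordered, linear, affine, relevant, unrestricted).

use counts: key: 1×; acc (bound): 1×; req (bound): 1×
left-to-right use order: acc, key, req
typing: ill-typed: argument of type Str where Bool -> Int is required
ordered ✗ (the type mismatch rejects it)
linear ✗ (not simply typable)
affine ✗ (fails simple typing)
relevant ✗ (a type mismatch blocks all five)
unrestricted ✗ (the type mismatch rejects it)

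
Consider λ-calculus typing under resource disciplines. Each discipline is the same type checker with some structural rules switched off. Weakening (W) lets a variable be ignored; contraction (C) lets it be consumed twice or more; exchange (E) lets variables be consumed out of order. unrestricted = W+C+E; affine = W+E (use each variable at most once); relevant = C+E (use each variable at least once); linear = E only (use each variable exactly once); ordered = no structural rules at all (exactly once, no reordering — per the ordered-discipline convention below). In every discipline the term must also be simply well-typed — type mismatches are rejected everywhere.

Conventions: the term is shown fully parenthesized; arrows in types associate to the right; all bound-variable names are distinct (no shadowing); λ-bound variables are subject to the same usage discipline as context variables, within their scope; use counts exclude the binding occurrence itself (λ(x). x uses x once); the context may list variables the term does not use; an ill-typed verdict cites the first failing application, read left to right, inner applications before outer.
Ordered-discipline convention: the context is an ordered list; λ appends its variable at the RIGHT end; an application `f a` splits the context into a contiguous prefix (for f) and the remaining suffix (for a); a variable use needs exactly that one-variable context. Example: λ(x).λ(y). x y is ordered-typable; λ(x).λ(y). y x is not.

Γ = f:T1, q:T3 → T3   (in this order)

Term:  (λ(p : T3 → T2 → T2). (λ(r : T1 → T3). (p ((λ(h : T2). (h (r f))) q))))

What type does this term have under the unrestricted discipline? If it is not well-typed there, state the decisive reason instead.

not well-typed under unrestricted — not simply typable
use counts: f: 1, q: 1, p (λ-bound): 1, r (λ-bound): 1, h (λ-bound): 1
uses in reading order: p, h, r, f, q
typing: ill-typed: can't apply a value of type T2
summary: ordered ✗ | linear ✗ | affine ✗ | relevant ✗ | unrestricted ✗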